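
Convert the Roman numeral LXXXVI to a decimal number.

LXXXVI: L=50, X=10, X=10, X=10, V=5, I=1
50 + 10 + 10 + 10 + 5 + 1 = 86

86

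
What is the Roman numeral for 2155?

Convert 2155 to Roman numerals:
  2155 contains 2×1000 (MM)
  155 contains 1×100 (C)
  55 contains 1×50 (L)
  5 contains 1×5 (V)

MMCLV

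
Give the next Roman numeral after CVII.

CVII = 107, so the next integer is 107 + 1 = 108

CVIII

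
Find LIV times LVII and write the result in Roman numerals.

LIV = 54
LVII = 57
54 × 57 = 3078

MMMLXXVIII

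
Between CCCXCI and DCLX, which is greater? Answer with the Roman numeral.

CCCXCI = 391
DCLX = 660
660 is larger

DCLX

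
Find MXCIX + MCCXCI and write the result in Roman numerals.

MXCIX = 1099
MCCXCI = 1291
1099 + 1291 = 2390

MMCCCXC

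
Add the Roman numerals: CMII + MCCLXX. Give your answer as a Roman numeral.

CMII = 902
MCCLXX = 1270
902 + 1270 = 2172

MMCLXXII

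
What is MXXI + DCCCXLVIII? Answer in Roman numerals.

MXXI = 1021
DCCCXLVIII = 848
1021 + 848 = 1869

MDCCCLXIX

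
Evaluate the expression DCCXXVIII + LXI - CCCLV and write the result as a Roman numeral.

DCCXXVIII = 728, LXI = 61, CCCLV = 355
728 + 61 = 789
789 - 355 = 434

CDXXXIV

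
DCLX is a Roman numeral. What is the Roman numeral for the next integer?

DCLX = 660, so the next integer is 660 + 1 = 661

DCLXI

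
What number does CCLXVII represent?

CCLXVII: C=100, C=100, L=50, X=10, V=5, I=1, I=1
100 + 100 + 50 + 10 + 5 + 1 + 1 = 267

267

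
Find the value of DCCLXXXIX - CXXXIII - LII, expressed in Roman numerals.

DCCLXXXIX = 789, CXXXIII = 133, LII = 52
789 - 133 = 656
656 - 52 = 604

DCIV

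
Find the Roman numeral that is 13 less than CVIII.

CVIII = 108
108 - 13 = 95

XCV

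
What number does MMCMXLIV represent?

MMCMXLIV: M=1000, M=1000, CM=900, XL=40, IV=4
1000 + 1000 + 900 + 40 + 4 = 2944

2944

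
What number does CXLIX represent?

CXLIX: C=100, XL=40, IX=9
100 + 40 + 9 = 149

149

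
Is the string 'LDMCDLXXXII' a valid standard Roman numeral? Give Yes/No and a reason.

'LDMCDLXXXII': L should not appear more than once

No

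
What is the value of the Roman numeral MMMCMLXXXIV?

MMMCMLXXXIV: M=1000, M=1000, M=1000, CM=900, L=50, X=10, X=10, X=10, IV=4
1000 + 1000 + 1000 + 900 + 50 + 10 + 10 + 10 + 4 = 3984

3984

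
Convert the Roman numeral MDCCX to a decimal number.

MDCCX: M=1000, D=500, C=100, C=100, X=10
1000 + 500 + 100 + 100 + 10 = 1710

1710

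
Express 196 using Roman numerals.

Convert 196 to Roman numerals:
  196 contains 1×100 (C)
  96 contains 1×90 (XC)
  6 contains 1×5 (V)
  1 contains 1×1 (I)

CXCVI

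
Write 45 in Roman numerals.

Convert 45 to Roman numerals:
  45 contains 1×40 (XL)
  5 contains 1×5 (V)

XLV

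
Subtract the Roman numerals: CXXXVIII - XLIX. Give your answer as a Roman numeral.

CXXXVIII = 138
XLIX = 49
138 - 49 = 89

LXXXIX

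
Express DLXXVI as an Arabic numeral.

DLXXVI: D=500, L=50, X=10, X=10, V=5, I=1
500 + 50 + 10 + 10 + 5 + 1 = 576

576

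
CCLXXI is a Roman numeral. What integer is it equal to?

CCLXXI: C=100, C=100, L=50, X=10, X=10, I=1
100 + 100 + 50 + 10 + 10 + 1 = 271

271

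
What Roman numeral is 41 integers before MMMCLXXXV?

MMMCLXXXV = 3185
3185 - 41 = 3144

MMMCXLIV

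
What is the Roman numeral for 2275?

Convert 2275 to Roman numerals:
  2275 contains 2×1000 (MM)
  275 contains 2×100 (CC)
  75 contains 1×50 (L)
  25 contains 2×10 (XX)
  5 contains 1×5 (V)

MMCCLXXV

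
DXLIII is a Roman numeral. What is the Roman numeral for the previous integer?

DXLIII = 543, so the previous integer is 543 - 1 = 542

DXLII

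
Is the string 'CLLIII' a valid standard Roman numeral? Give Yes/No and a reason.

'CLLIII': L should not appear more than once

No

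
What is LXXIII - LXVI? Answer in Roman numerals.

LXXIII = 73
LXVI = 66
73 - 66 = 7

VII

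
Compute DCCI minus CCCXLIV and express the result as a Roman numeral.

DCCI = 701
CCCXLIV = 344
701 - 344 = 357

CCCLVII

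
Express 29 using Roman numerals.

Convert 29 to Roman numerals:
  29 contains 2×10 (XX)
  9 contains 1×9 (IX)

XXIX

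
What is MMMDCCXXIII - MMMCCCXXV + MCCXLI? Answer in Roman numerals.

MMMDCCXXIII = 3723, MMMCCCXXV = 3325, MCCXLI = 1241
3723 - 3325 = 398
398 + 1241 = 1639

MDCXXXIX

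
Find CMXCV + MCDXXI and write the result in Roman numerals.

CMXCV = 995
MCDXXI = 1421
995 + 1421 = 2416

MMCDXVI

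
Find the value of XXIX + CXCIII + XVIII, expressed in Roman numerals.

XXIX = 29, CXCIII = 193, XVIII = 18
29 + 193 = 222
222 + 18 = 240

CCXL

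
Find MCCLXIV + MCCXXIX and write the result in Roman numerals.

MCCLXIV = 1264
MCCXXIX = 1229
1264 + 1229 = 2493

MMCDXCIII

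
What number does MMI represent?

MMI: M=1000, M=1000, I=1
1000 + 1000 + 1 = 2001

2001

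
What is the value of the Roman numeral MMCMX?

MMCMX: M=1000, M=1000, CM=900, X=10
1000 + 1000 + 900 + 10 = 2910

2910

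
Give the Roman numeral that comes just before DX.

DX = 510, so the previous integer is 510 - 1 = 509

DIX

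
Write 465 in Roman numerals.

Convert 465 to Roman numerals:
  465 contains 1×400 (CD)
  65 contains 1×50 (L)
  15 contains 1×10 (X)
  5 contains 1×5 (V)

CDLXV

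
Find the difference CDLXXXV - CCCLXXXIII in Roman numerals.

CDLXXXV = 485
CCCLXXXIII = 383
485 - 383 = 102

CII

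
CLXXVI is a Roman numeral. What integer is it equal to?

CLXXVI: C=100, L=50, X=10, X=10, V=5, I=1
100 + 50 + 10 + 10 + 5 + 1 = 176

176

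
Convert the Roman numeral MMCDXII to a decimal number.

MMCDXII: M=1000, M=1000, CD=400, X=10, I=1, I=1
1000 + 1000 + 400 + 10 + 1 + 1 = 2412

2412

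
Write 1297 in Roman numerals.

Convert 1297 to Roman numerals:
  1297 contains 1×1000 (M)
  297 contains 2×100 (CC)
  97 contains 1×90 (XC)
  7 contains 1×5 (V)
  2 contains 2×1 (II)

MCCXCVII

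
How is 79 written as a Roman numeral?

Convert 79 to Roman numerals:
  79 contains 1×50 (L)
  29 contains 2×10 (XX)
  9 contains 1×9 (IX)

LXXIX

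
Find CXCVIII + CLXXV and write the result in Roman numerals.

CXCVIII = 198
CLXXV = 175
198 + 175 = 373

CCCLXXIII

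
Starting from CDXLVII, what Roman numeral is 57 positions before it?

CDXLVII = 447
447 - 57 = 390

CCCXC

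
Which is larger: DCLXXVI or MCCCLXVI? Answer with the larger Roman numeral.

DCLXXVI = 676
MCCCLXVI = 1366
1366 is larger

MCCCLXVI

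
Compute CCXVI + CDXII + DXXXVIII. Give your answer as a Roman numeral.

CCXVI = 216, CDXII = 412, DXXXVIII = 538
216 + 412 = 628
628 + 538 = 1166

MCLXVI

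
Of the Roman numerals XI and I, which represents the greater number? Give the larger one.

XI = 11
I = 1
11 is larger

XI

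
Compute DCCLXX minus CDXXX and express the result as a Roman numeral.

DCCLXX = 770
CDXXX = 430
770 - 430 = 340

CCCXL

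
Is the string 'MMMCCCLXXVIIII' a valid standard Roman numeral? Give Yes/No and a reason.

'MMMCCCLXXVIIII': More than 3 consecutive I's

No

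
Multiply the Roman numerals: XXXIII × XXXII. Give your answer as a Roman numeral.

XXXIII = 33
XXXII = 32
33 × 32 = 1056

MLVI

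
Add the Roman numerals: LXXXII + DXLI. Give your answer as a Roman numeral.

LXXXII = 82
DXLI = 541
82 + 541 = 623

DCXXIII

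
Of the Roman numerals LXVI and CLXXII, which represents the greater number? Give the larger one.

LXVI = 66
CLXXII = 172
172 is larger

CLXXII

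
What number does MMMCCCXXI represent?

MMMCCCXXI: M=1000, M=1000, M=1000, C=100, C=100, C=100, X=10, X=10, I=1
1000 + 1000 + 1000 + 100 + 100 + 100 + 10 + 10 + 1 = 3321

3321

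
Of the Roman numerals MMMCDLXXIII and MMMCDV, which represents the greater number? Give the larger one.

MMMCDLXXIII = 3473
MMMCDV = 3405
3473 is larger

MMMCDLXXIII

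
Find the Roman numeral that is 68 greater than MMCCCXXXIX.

MMCCCXXXIX = 2339
2339 + 68 = 2407

MMCDVII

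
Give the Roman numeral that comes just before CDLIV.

CDLIV = 454, so the previous integer is 454 - 1 = 453

CDLIII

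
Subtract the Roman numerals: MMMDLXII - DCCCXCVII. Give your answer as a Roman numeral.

MMMDLXII = 3562
DCCCXCVII = 897
3562 - 897 = 2665

MMDCLXV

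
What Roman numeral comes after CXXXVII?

CXXXVII = 137; next is 138

CXXXVIII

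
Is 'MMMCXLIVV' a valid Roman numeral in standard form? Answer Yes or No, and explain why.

'MMMCXLIVV': V should not appear more than once

No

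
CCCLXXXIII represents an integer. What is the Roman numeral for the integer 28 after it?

CCCLXXXIII = 383
383 + 28 = 411

CDXI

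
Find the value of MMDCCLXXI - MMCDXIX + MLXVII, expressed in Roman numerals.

MMDCCLXXI = 2771, MMCDXIX = 2419, MLXVII = 1067
2771 - 2419 = 352
352 + 1067 = 1419

MCDXIX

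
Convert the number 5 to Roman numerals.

Convert 5 to Roman numerals:
  5 contains 1×5 (V)

V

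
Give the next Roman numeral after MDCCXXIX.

MDCCXXIX = 1729; next is 1730

MDCCXXX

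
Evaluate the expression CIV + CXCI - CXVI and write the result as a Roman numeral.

CIV = 104, CXCI = 191, CXVI = 116
104 + 191 = 295
295 - 116 = 179

CLXXIX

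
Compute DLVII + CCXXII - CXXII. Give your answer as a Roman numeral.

DLVII = 557, CCXXII = 222, CXXII = 122
557 + 222 = 779
779 - 122 = 657

DCLVII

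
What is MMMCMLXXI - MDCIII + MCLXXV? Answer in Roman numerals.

MMMCMLXXI = 3971, MDCIII = 1603, MCLXXV = 1175
3971 - 1603 = 2368
2368 + 1175 = 3543

MMMDXLIII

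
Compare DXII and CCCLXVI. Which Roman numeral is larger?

DXII = 512
CCCLXVI = 366
512 is larger

DXII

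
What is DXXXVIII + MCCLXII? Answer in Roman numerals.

DXXXVIII = 538
MCCLXII = 1262
538 + 1262 = 1800

MDCCC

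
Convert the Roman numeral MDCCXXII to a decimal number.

MDCCXXII: M=1000, D=500, C=100, C=100, X=10, X=10, I=1, I=1
1000 + 500 + 100 + 100 + 10 + 10 + 1 + 1 = 1722

1722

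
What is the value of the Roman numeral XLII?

XLII: XL=40, I=1, I=1
40 + 1 + 1 = 42

42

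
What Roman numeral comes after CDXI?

CDXI = 411; next is 412

CDXII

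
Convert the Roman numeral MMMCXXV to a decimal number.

MMMCXXV: M=1000, M=1000, M=1000, C=100, X=10, X=10, V=5
1000 + 1000 + 1000 + 100 + 10 + 10 + 5 = 3125

3125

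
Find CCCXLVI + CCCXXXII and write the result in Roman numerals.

CCCXLVI = 346
CCCXXXII = 332
346 + 332 = 678

DCLXXVIII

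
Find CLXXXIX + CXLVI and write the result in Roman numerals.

CLXXXIX = 189
CXLVI = 146
189 + 146 = 335

CCCXXXV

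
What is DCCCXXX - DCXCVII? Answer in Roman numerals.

DCCCXXX = 830
DCXCVII = 697
830 - 697 = 133

CXXXIII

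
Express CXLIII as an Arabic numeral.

CXLIII: C=100, XL=40, I=1, I=1, I=1
100 + 40 + 1 + 1 + 1 = 143

143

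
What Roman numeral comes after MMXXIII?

MMXXIII = 2023; next is 2024

MMXXIV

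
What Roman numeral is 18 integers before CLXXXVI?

CLXXXVI = 186
186 - 18 = 168

CLXVIII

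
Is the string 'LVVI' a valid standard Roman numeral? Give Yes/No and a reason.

'LVVI': V should not appear more than once

No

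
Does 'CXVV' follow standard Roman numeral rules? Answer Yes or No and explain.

'CXVV': V should not appear more than once

No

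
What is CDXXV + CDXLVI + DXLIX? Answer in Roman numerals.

CDXXV = 425, CDXLVI = 446, DXLIX = 549
425 + 446 = 871
871 + 549 = 1420

MCDXX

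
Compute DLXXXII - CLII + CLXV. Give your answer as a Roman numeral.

DLXXXII = 582, CLII = 152, CLXV = 165
582 - 152 = 430
430 + 165 = 595

DXCV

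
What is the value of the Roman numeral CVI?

CVI: C=100, V=5, I=1
100 + 5 + 1 = 106

106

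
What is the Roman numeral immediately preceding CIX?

CIX = 109; previous is 108

CVIII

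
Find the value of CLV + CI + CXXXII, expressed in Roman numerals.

CLV = 155, CI = 101, CXXXII = 132
155 + 101 = 256
256 + 132 = 388

CCCLXXXVIII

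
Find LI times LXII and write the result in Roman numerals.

LI = 51
LXII = 62
51 × 62 = 3162

MMMCLXII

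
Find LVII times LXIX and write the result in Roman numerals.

LVII = 57
LXIX = 69
57 × 69 = 3933

MMMCMXXXIII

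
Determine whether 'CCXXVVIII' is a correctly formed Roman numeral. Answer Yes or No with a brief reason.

'CCXXVVIII': V should not appear more than once

No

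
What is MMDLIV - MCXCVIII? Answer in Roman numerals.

MMDLIV = 2554
MCXCVIII = 1198
2554 - 1198 = 1356

MCCCLVI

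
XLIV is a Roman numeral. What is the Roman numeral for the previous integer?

XLIV = 44, so the previous integer is 44 - 1 = 43

XLIII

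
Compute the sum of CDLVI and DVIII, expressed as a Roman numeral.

CDLVI = 456
DVIII = 508
456 + 508 = 964

CMLXIV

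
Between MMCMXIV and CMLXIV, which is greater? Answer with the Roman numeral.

MMCMXIV = 2914
CMLXIV = 964
2914 is larger

MMCMXIV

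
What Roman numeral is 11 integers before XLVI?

XLVI = 46
46 - 11 = 35

XXXV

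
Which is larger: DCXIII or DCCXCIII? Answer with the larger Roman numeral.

DCXIII = 613
DCCXCIII = 793
793 is larger

DCCXCIII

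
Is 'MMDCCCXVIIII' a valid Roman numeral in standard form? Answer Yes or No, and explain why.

'MMDCCCXVIIII': More than 3 consecutive I's

No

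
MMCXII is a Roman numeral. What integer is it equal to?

MMCXII: M=1000, M=1000, C=100, X=10, I=1, I=1
1000 + 1000 + 100 + 10 + 1 + 1 = 2112

2112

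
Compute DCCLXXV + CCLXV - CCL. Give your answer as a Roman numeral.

DCCLXXV = 775, CCLXV = 265, CCL = 250
775 + 265 = 1040
1040 - 250 = 790

DCCXC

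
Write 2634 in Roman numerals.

Convert 2634 to Roman numerals:
  2634 contains 2×1000 (MM)
  634 contains 1×500 (D)
  134 contains 1×100 (C)
  34 contains 3×10 (XXX)
  4 contains 1×4 (IV)

MMDCXXXIV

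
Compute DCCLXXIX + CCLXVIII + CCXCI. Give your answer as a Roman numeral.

DCCLXXIX = 779, CCLXVIII = 268, CCXCI = 291
779 + 268 = 1047
1047 + 291 = 1338

MCCCXXXVIII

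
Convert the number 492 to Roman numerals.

Convert 492 to Roman numerals:
  492 contains 1×400 (CD)
  92 contains 1×90 (XC)
  2 contains 2×1 (II)

CDXCII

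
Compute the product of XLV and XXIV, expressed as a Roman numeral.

XLV = 45
XXIV = 24
45 × 24 = 1080

MLXXX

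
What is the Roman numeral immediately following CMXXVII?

CMXXVII = 927, so the next integer is 927 + 1 = 928

CMXXVIII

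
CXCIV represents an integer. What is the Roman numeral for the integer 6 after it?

CXCIV = 194
194 + 6 = 200

CC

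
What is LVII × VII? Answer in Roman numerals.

LVII = 57
VII = 7
57 × 7 = 399

CCCXCIX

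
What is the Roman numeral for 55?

Convert 55 to Roman numerals:
  55 contains 1×50 (L)
  5 contains 1×5 (V)

LV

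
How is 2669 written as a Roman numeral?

Convert 2669 to Roman numerals:
  2669 contains 2×1000 (MM)
  669 contains 1×500 (D)
  169 contains 1×100 (C)
  69 contains 1×50 (L)
  19 contains 1×10 (X)
  9 contains 1×9 (IX)

MMDCLXIX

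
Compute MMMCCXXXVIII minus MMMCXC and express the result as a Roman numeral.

MMMCCXXXVIII = 3238
MMMCXC = 3190
3238 - 3190 = 48

XLVIII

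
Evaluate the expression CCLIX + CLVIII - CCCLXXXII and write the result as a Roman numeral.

CCLIX = 259, CLVIII = 158, CCCLXXXII = 382
259 + 158 = 417
417 - 382 = 35

XXXV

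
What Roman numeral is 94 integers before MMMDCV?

MMMDCV = 3605
3605 - 94 = 3511

MMMDXI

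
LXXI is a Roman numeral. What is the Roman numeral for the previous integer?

LXXI = 71, so the previous integer is 71 - 1 = 70

LXX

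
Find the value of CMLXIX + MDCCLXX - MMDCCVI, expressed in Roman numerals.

CMLXIX = 969, MDCCLXX = 1770, MMDCCVI = 2706
969 + 1770 = 2739
2739 - 2706 = 33

XXXIII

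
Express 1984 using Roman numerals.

Convert 1984 to Roman numerals:
  1984 contains 1×1000 (M)
  984 contains 1×900 (CM)
  84 contains 1×50 (L)
  34 contains 3×10 (XXX)
  4 contains 1×4 (IV)

MCMLXXXIV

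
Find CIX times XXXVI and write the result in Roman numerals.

CIX = 109
XXXVI = 36
109 × 36 = 3924

MMMCMXXIV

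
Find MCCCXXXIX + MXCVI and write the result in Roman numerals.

MCCCXXXIX = 1339
MXCVI = 1096
1339 + 1096 = 2435

MMCDXXXV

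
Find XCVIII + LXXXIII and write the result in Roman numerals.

XCVIII = 98
LXXXIII = 83
98 + 83 = 181

CLXXXI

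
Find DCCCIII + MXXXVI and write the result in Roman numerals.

DCCCIII = 803
MXXXVI = 1036
803 + 1036 = 1839

MDCCCXXXIX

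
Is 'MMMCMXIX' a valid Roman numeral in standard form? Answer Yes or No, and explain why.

'MMMCMXIX': Check the rules: uses only the symbols I, V, X, L, C, D, M; no symbol is repeated more than three times in a row; V, L and D each appear at most once; the only places a smaller symbol precedes a larger one are the allowed subtractive pairs CM, IX, the symbol right after such a pair (if any) is smaller than the pair's first symbol, and otherwise the values never increase from left to right. Value: M (1000) + M (1000) + M (1000) + CM (900) + X (10) + IX (9) = 3919. So it is a valid standard Roman numeral.

Yes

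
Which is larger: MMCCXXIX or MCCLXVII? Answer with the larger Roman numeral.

MMCCXXIX = 2229
MCCLXVII = 1267
2229 is larger

MMCCXXIX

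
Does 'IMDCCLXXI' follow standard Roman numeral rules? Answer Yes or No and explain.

'IMDCCLXXI': Invalid subtractive combination: IM

No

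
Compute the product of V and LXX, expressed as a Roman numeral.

V = 5
LXX = 70
5 × 70 = 350

CCCL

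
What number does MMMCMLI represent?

MMMCMLI: M=1000, M=1000, M=1000, CM=900, L=50, I=1
1000 + 1000 + 1000 + 900 + 50 + 1 = 3951

3951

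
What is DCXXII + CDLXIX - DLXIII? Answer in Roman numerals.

DCXXII = 622, CDLXIX = 469, DLXIII = 563
622 + 469 = 1091
1091 - 563 = 528

DXXVIII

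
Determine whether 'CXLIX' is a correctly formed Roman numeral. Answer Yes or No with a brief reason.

'CXLIX': Check the rules: uses only the symbols I, V, X, L, C, D, M; no symbol is repeated more than three times in a row; V, L and D each appear at most once; the only places a smaller symbol precedes a larger one are the allowed subtractive pairs XL, IX, the symbol right after such a pair (if any) is smaller than the pair's first symbol, and otherwise the values never increase from left to right. Value: C (100) + XL (40) + IX (9) = 149. So it is a valid standard Roman numeral.

Yes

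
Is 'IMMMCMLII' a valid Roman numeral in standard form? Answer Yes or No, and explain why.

'IMMMCMLII': Invalid subtractive combination: IM

No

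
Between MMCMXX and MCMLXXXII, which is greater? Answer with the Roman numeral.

MMCMXX = 2920
MCMLXXXII = 1982
2920 is larger

MMCMXX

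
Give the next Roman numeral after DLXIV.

DLXIV = 564, so the next integer is 564 + 1 = 565

DLXV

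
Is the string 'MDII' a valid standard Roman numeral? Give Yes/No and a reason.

'MDII': Check the rules: uses only the symbols I, V, X, L, C, D, M; no symbol is repeated more than three times in a row; V, L and D each appear at most once; no smaller symbol precedes a larger one (values never increase from left to right). Value: M (1000) + D (500) + I (1) + I (1) = 1502. So it is a valid standard Roman numeral.

Yes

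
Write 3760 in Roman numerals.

Convert 3760 to Roman numerals:
  3760 contains 3×1000 (MMM)
  760 contains 1×500 (D)
  260 contains 2×100 (CC)
  60 contains 1×50 (L)
  10 contains 1×10 (X)

MMMDCCLX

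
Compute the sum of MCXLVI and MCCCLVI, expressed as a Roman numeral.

MCXLVI = 1146
MCCCLVI = 1356
1146 + 1356 = 2502

MMDII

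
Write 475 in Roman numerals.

Convert 475 to Roman numerals:
  475 contains 1×400 (CD)
  75 contains 1×50 (L)
  25 contains 2×10 (XX)
  5 contains 1×5 (V)

CDLXXV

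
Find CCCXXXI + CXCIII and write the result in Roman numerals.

CCCXXXI = 331
CXCIII = 193
331 + 193 = 524

DXXIV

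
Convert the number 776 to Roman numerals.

Convert 776 to Roman numerals:
  776 contains 1×500 (D)
  276 contains 2×100 (CC)
  76 contains 1×50 (L)
  26 contains 2×10 (XX)
  6 contains 1×5 (V)
  1 contains 1×1 (I)

DCCLXXVI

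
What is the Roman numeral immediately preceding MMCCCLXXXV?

MMCCCLXXXV = 2385, so the previous integer is 2385 - 1 = 2384

MMCCCLXXXIV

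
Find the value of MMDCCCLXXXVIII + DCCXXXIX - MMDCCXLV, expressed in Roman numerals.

MMDCCCLXXXVIII = 2888, DCCXXXIX = 739, MMDCCXLV = 2745
2888 + 739 = 3627
3627 - 2745 = 882

DCCCLXXXII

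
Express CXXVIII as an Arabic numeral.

CXXVIII: C=100, X=10, X=10, V=5, I=1, I=1, I=1
100 + 10 + 10 + 5 + 1 + 1 + 1 = 128

128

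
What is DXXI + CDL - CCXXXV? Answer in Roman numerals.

DXXI = 521, CDL = 450, CCXXXV = 235
521 + 450 = 971
971 - 235 = 736

DCCXXXVI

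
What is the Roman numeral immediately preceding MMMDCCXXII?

MMMDCCXXII = 3722; previous is 3721

MMMDCCXXI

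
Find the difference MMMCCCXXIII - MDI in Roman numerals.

MMMCCCXXIII = 3323
MDI = 1501
3323 - 1501 = 1822

MDCCCXXII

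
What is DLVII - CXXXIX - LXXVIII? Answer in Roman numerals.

DLVII = 557, CXXXIX = 139, LXXVIII = 78
557 - 139 = 418
418 - 78 = 340

CCCXL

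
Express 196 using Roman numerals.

Convert 196 to Roman numerals:
  196 contains 1×100 (C)
  96 contains 1×90 (XC)
  6 contains 1×5 (V)
  1 contains 1×1 (I)

CXCVI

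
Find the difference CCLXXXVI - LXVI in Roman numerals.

CCLXXXVI = 286
LXVI = 66
286 - 66 = 220

CCXX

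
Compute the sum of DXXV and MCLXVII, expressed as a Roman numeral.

DXXV = 525
MCLXVII = 1167
525 + 1167 = 1692

MDCXCII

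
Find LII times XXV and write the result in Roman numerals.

LII = 52
XXV = 25
52 × 25 = 1300

MCCC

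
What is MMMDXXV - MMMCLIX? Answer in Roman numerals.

MMMDXXV = 3525
MMMCLIX = 3159
3525 - 3159 = 366

CCCLXVI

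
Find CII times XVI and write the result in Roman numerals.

CII = 102
XVI = 16
102 × 16 = 1632

MDCXXXII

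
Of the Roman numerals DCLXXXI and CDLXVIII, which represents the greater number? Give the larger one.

DCLXXXI = 681
CDLXVIII = 468
681 is larger

DCLXXXI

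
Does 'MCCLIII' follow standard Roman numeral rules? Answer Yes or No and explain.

'MCCLIII': Check the rules: uses only the symbols I, V, X, L, C, D, M; no symbol is repeated more than three times in a row; V, L and D each appear at most once; no smaller symbol precedes a larger one (values never increase from left to right). Value: M (1000) + C (100) + C (100) + L (50) + I (1) + I (1) + I (1) = 1253. So it is a valid standard Roman numeral.

Yes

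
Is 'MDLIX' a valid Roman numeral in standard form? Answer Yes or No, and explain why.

'MDLIX': Check the rules: uses only the symbols I, V, X, L, C, D, M; no symbol is repeated more than three times in a row; V, L and D each appear at most once; the only place a smaller symbol precedes a larger one is the allowed subtractive pair IX, the symbol right after such a pair (if any) is smaller than the pair's first symbol, and otherwise the values never increase from left to right. Value: M (1000) + D (500) + L (50) + IX (9) = 1559. So it is a valid standard Roman numeral.

Yes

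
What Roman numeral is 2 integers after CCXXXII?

CCXXXII = 232
232 + 2 = 234

CCXXXIV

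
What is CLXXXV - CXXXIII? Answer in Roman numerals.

CLXXXV = 185
CXXXIII = 133
185 - 133 = 52

LII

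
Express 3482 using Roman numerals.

Convert 3482 to Roman numerals:
  3482 contains 3×1000 (MMM)
  482 contains 1×400 (CD)
  82 contains 1×50 (L)
  32 contains 3×10 (XXX)
  2 contains 2×1 (II)

MMMCDLXXXII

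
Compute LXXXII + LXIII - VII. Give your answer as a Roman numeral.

LXXXII = 82, LXIII = 63, VII = 7
82 + 63 = 145
145 - 7 = 138

CXXXVIII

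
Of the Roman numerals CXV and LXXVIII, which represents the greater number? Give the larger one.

CXV = 115
LXXVIII = 78
115 is larger

CXV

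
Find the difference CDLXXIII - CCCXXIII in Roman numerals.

CDLXXIII = 473
CCCXXIII = 323
473 - 323 = 150

CL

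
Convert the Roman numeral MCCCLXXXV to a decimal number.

MCCCLXXXV: M=1000, C=100, C=100, C=100, L=50, X=10, X=10, X=10, V=5
1000 + 100 + 100 + 100 + 50 + 10 + 10 + 10 + 5 = 1385

1385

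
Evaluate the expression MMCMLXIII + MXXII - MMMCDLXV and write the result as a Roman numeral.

MMCMLXIII = 2963, MXXII = 1022, MMMCDLXV = 3465
2963 + 1022 = 3985
3985 - 3465 = 520

DXX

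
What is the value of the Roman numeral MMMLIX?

MMMLIX: M=1000, M=1000, M=1000, L=50, IX=9
1000 + 1000 + 1000 + 50 + 9 = 3059

3059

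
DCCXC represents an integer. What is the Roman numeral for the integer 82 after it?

DCCXC = 790
790 + 82 = 872

DCCCLXXII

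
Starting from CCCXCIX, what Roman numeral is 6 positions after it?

CCCXCIX = 399
399 + 6 = 405

CDV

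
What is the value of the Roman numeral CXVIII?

CXVIII: C=100, X=10, V=5, I=1, I=1, I=1
100 + 10 + 5 + 1 + 1 + 1 = 118

118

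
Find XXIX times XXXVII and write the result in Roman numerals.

XXIX = 29
XXXVII = 37
29 × 37 = 1073

MLXXIII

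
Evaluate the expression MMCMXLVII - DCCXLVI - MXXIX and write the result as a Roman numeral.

MMCMXLVII = 2947, DCCXLVI = 746, MXXIX = 1029
2947 - 746 = 2201
2201 - 1029 = 1172

MCLXXII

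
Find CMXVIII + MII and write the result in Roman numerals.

CMXVIII = 918
MII = 1002
918 + 1002 = 1920

MCMXX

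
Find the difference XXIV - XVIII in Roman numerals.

XXIV = 24
XVIII = 18
24 - 18 = 6

VI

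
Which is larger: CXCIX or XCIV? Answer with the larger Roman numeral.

CXCIX = 199
XCIV = 94
199 is larger

CXCIX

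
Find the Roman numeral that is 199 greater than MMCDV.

MMCDV = 2405
2405 + 199 = 2604

MMDCIV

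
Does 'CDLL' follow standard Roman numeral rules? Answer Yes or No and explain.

'CDLL': L should not appear more than once

No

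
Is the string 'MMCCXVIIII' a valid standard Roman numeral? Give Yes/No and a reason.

'MMCCXVIIII': More than 3 consecutive I's

No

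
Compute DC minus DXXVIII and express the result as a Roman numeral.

DC = 600
DXXVIII = 528
600 - 528 = 72

LXXII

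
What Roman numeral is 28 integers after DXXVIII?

DXXVIII = 528
528 + 28 = 556

DLVI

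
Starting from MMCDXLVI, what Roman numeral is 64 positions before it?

MMCDXLVI = 2446
2446 - 64 = 2382

MMCCCLXXXII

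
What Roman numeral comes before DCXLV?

DCXLV = 645; previous is 644

DCXLIV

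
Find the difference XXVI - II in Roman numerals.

XXVI = 26
II = 2
26 - 2 = 24

XXIV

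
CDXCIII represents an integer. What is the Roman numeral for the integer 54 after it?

CDXCIII = 493
493 + 54 = 547

DXLVII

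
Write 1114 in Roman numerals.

Convert 1114 to Roman numerals:
  1114 contains 1×1000 (M)
  114 contains 1×100 (C)
  14 contains 1×10 (X)
  4 contains 1×4 (IV)

MCXIV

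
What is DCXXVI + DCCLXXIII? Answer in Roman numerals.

DCXXVI = 626
DCCLXXIII = 773
626 + 773 = 1399

MCCCXCIX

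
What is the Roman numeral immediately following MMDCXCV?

MMDCXCV = 2695; next is 2696

MMDCXCVI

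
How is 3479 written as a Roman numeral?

Convert 3479 to Roman numerals:
  3479 contains 3×1000 (MMM)
  479 contains 1×400 (CD)
  79 contains 1×50 (L)
  29 contains 2×10 (XX)
  9 contains 1×9 (IX)

MMMCDLXXIX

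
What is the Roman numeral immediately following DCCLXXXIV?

DCCLXXXIV = 784, so the next integer is 784 + 1 = 785

DCCLXXXV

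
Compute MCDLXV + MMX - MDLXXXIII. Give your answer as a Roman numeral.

MCDLXV = 1465, MMX = 2010, MDLXXXIII = 1583
1465 + 2010 = 3475
3475 - 1583 = 1892

MDCCCXCII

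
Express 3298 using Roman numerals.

Convert 3298 to Roman numerals:
  3298 contains 3×1000 (MMM)
  298 contains 2×100 (CC)
  98 contains 1×90 (XC)
  8 contains 1×5 (V)
  3 contains 3×1 (III)

MMMCCXCVIII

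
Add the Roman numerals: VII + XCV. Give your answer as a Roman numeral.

VII = 7
XCV = 95
7 + 95 = 102

CII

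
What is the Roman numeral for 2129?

Convert 2129 to Roman numerals:
  2129 contains 2×1000 (MM)
  129 contains 1×100 (C)
  29 contains 2×10 (XX)
  9 contains 1×9 (IX)

MMCXXIX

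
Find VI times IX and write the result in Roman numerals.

VI = 6
IX = 9
6 × 9 = 54

LIV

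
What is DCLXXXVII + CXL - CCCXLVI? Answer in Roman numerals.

DCLXXXVII = 687, CXL = 140, CCCXLVI = 346
687 + 140 = 827
827 - 346 = 481

CDLXXXI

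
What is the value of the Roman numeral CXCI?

CXCI: C=100, XC=90, I=1
100 + 90 + 1 = 191

191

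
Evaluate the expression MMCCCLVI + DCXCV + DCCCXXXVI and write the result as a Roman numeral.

MMCCCLVI = 2356, DCXCV = 695, DCCCXXXVI = 836
2356 + 695 = 3051
3051 + 836 = 3887

MMMDCCCLXXXVII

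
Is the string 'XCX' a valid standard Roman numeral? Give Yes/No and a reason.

'XCX': X cannot come right after the subtractive pair XC: once X is subtracted in XC, the next symbol must be smaller than X

No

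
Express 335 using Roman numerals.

Convert 335 to Roman numerals:
  335 contains 3×100 (CCC)
  35 contains 3×10 (XXX)
  5 contains 1×5 (V)

CCCXXXV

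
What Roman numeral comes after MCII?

MCII = 1102; next is 1103

MCIII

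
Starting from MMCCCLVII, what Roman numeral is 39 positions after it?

MMCCCLVII = 2357
2357 + 39 = 2396

MMCCCXCVI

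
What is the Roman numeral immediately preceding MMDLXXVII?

MMDLXXVII = 2577; previous is 2576

MMDLXXVI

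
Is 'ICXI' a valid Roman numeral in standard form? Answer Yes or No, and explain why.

'ICXI': Invalid subtractive combination: IC

No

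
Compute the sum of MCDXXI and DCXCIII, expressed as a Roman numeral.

MCDXXI = 1421
DCXCIII = 693
1421 + 693 = 2114

MMCXIV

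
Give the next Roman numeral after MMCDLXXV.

MMCDLXXV = 2475, so the next integer is 2475 + 1 = 2476

MMCDLXXVI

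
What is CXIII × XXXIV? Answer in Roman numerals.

CXIII = 113
XXXIV = 34
113 × 34 = 3842

MMMDCCCXLII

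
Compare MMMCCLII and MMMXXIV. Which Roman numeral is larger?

MMMCCLII = 3252
MMMXXIV = 3024
3252 is larger

MMMCCLII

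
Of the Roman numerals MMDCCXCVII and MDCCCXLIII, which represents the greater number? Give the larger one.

MMDCCXCVII = 2797
MDCCCXLIII = 1843
2797 is larger

MMDCCXCVII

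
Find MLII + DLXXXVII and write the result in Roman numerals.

MLII = 1052
DLXXXVII = 587
1052 + 587 = 1639

MDCXXXIX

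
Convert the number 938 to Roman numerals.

Convert 938 to Roman numerals:
  938 contains 1×900 (CM)
  38 contains 3×10 (XXX)
  8 contains 1×5 (V)
  3 contains 3×1 (III)

CMXXXVIII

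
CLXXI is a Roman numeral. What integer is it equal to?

CLXXI: C=100, L=50, X=10, X=10, I=1
100 + 50 + 10 + 10 + 1 = 171

171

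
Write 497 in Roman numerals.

Convert 497 to Roman numerals:
  497 contains 1×400 (CD)
  97 contains 1×90 (XC)
  7 contains 1×5 (V)
  2 contains 2×1 (II)

CDXCVII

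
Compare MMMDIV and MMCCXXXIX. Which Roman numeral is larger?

MMMDIV = 3504
MMCCXXXIX = 2239
3504 is larger

MMMDIV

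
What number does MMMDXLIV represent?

MMMDXLIV: M=1000, M=1000, M=1000, D=500, XL=40, IV=4
1000 + 1000 + 1000 + 500 + 40 + 4 = 3544

3544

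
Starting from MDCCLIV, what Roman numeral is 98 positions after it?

MDCCLIV = 1754
1754 + 98 = 1852

MDCCCLII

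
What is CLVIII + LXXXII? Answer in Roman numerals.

CLVIII = 158
LXXXII = 82
158 + 82 = 240

CCXL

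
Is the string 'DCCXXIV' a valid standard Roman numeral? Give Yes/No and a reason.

'DCCXXIV': Check the rules: uses only the symbols I, V, X, L, C, D, M; no symbol is repeated more than three times in a row; V, L and D each appear at most once; the only place a smaller symbol precedes a larger one is the allowed subtractive pair IV, the symbol right after such a pair (if any) is smaller than the pair's first symbol, and otherwise the values never increase from left to right. Value: D (500) + C (100) + C (100) + X (10) + X (10) + IV (4) = 724. So it is a valid standard Roman numeral.

Yes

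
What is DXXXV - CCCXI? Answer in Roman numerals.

DXXXV = 535
CCCXI = 311
535 - 311 = 224

CCXXIV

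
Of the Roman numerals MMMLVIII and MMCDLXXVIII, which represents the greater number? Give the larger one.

MMMLVIII = 3058
MMCDLXXVIII = 2478
3058 is larger

MMMLVIII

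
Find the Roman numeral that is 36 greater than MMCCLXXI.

MMCCLXXI = 2271
2271 + 36 = 2307

MMCCCVII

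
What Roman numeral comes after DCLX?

DCLX = 660, so the next integer is 660 + 1 = 661

DCLXI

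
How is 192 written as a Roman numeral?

Convert 192 to Roman numerals:
  192 contains 1×100 (C)
  92 contains 1×90 (XC)
  2 contains 2×1 (II)

CXCII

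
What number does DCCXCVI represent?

DCCXCVI: D=500, C=100, C=100, XC=90, V=5, I=1
500 + 100 + 100 + 90 + 5 + 1 = 796

796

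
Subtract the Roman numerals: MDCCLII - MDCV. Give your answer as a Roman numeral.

MDCCLII = 1752
MDCV = 1605
1752 - 1605 = 147

CXLVII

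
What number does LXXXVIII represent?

LXXXVIII: L=50, X=10, X=10, X=10, V=5, I=1, I=1, I=1
50 + 10 + 10 + 10 + 5 + 1 + 1 + 1 = 88

88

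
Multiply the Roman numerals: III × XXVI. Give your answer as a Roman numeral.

III = 3
XXVI = 26
3 × 26 = 78

LXXVIII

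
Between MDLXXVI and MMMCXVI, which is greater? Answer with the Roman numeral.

MDLXXVI = 1576
MMMCXVI = 3116
3116 is larger

MMMCXVI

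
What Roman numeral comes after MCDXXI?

MCDXXI = 1421; next is 1422

MCDXXII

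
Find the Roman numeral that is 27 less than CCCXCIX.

CCCXCIX = 399
399 - 27 = 372

CCCLXXII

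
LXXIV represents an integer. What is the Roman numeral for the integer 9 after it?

LXXIV = 74
74 + 9 = 83

LXXXIII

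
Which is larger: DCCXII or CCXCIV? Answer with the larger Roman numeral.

DCCXII = 712
CCXCIV = 294
712 is larger

DCCXII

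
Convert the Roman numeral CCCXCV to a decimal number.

CCCXCV: C=100, C=100, C=100, XC=90, V=5
100 + 100 + 100 + 90 + 5 = 395

395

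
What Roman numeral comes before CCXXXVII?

CCXXXVII = 237; previous is 236

CCXXXVI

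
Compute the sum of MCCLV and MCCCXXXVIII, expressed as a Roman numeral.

MCCLV = 1255
MCCCXXXVIII = 1338
1255 + 1338 = 2593

MMDXCIII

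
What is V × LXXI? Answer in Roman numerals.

V = 5
LXXI = 71
5 × 71 = 355

CCCLV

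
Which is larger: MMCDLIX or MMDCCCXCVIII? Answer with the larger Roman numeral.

MMCDLIX = 2459
MMDCCCXCVIII = 2898
2898 is larger

MMDCCCXCVIII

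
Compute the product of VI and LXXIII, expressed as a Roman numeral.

VI = 6
LXXIII = 73
6 × 73 = 438

CDXXXVIII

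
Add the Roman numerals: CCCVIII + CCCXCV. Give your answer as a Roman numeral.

CCCVIII = 308
CCCXCV = 395
308 + 395 = 703

DCCIII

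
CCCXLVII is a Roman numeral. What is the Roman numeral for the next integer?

CCCXLVII = 347; next is 348

CCCXLVIII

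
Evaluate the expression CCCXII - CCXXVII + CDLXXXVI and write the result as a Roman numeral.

CCCXII = 312, CCXXVII = 227, CDLXXXVI = 486
312 - 227 = 85
85 + 486 = 571

DLXXI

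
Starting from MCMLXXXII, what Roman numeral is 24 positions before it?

MCMLXXXII = 1982
1982 - 24 = 1958

MCMLVIII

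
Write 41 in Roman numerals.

Convert 41 to Roman numerals:
  41 contains 1×40 (XL)
  1 contains 1×1 (I)

XLI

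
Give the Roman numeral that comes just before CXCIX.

CXCIX = 199; previous is 198

CXCVIII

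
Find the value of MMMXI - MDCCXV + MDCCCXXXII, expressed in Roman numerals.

MMMXI = 3011, MDCCXV = 1715, MDCCCXXXII = 1832
3011 - 1715 = 1296
1296 + 1832 = 3128

MMMCXXVIII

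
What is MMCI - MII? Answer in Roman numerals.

MMCI = 2101
MII = 1002
2101 - 1002 = 1099

MXCIX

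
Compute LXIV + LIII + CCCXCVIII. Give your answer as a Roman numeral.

LXIV = 64, LIII = 53, CCCXCVIII = 398
64 + 53 = 117
117 + 398 = 515

DXV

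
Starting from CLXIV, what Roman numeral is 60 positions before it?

CLXIV = 164
164 - 60 = 104

CIV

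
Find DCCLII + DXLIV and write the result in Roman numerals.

DCCLII = 752
DXLIV = 544
752 + 544 = 1296

MCCXCVI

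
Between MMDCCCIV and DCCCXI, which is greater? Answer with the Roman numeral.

MMDCCCIV = 2804
DCCCXI = 811
2804 is larger

MMDCCCIV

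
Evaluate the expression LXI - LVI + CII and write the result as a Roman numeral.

LXI = 61, LVI = 56, CII = 102
61 - 56 = 5
5 + 102 = 107

CVII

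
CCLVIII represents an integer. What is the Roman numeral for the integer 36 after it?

CCLVIII = 258
258 + 36 = 294

CCXCIV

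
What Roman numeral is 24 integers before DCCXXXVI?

DCCXXXVI = 736
736 - 24 = 712

DCCXII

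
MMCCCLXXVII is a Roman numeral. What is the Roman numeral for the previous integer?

MMCCCLXXVII = 2377, so the previous integer is 2377 - 1 = 2376

MMCCCLXXVI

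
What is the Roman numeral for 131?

Convert 131 to Roman numerals:
  131 contains 1×100 (C)
  31 contains 3×10 (XXX)
  1 contains 1×1 (I)

CXXXI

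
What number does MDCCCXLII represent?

MDCCCXLII: M=1000, D=500, C=100, C=100, C=100, XL=40, I=1, I=1
1000 + 500 + 100 + 100 + 100 + 40 + 1 + 1 = 1842

1842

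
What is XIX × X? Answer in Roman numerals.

XIX = 19
X = 10
19 × 10 = 190

CXC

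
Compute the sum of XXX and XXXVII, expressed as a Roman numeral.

XXX = 30
XXXVII = 37
30 + 37 = 67

LXVII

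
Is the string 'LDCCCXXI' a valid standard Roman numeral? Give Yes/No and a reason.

'LDCCCXXI': Invalid subtractive combination: LD

No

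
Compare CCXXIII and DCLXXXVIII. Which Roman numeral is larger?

CCXXIII = 223
DCLXXXVIII = 688
688 is larger

DCLXXXVIII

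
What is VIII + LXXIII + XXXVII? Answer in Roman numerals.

VIII = 8, LXXIII = 73, XXXVII = 37
8 + 73 = 81
81 + 37 = 118

CXVIII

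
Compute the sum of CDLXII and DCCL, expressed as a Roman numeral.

CDLXII = 462
DCCL = 750
462 + 750 = 1212

MCCXII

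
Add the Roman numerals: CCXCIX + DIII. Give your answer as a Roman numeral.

CCXCIX = 299
DIII = 503
299 + 503 = 802

DCCCII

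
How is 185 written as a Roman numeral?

Convert 185 to Roman numerals:
  185 contains 1×100 (C)
  85 contains 1×50 (L)
  35 contains 3×10 (XXX)
  5 contains 1×5 (V)

CLXXXV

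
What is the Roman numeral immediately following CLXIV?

CLXIV = 164; next is 165

CLXV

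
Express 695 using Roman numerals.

Convert 695 to Roman numerals:
  695 contains 1×500 (D)
  195 contains 1×100 (C)
  95 contains 1×90 (XC)
  5 contains 1×5 (V)

DCXCV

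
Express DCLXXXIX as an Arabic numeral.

DCLXXXIX: D=500, C=100, L=50, X=10, X=10, X=10, IX=9
500 + 100 + 50 + 10 + 10 + 10 + 9 = 689

689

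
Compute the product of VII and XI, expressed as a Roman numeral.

VII = 7
XI = 11
7 × 11 = 77

LXXVII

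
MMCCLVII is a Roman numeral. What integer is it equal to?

MMCCLVII: M=1000, M=1000, C=100, C=100, L=50, V=5, I=1, I=1
1000 + 1000 + 100 + 100 + 50 + 5 + 1 + 1 = 2257

2257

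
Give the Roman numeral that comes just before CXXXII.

CXXXII = 132; previous is 131

CXXXI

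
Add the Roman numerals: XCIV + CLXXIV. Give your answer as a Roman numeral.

XCIV = 94
CLXXIV = 174
94 + 174 = 268

CCLXVIII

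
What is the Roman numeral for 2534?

Convert 2534 to Roman numerals:
  2534 contains 2×1000 (MM)
  534 contains 1×500 (D)
  34 contains 3×10 (XXX)
  4 contains 1×4 (IV)

MMDXXXIV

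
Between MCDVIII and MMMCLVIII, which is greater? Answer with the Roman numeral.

MCDVIII = 1408
MMMCLVIII = 3158
3158 is larger

MMMCLVIII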